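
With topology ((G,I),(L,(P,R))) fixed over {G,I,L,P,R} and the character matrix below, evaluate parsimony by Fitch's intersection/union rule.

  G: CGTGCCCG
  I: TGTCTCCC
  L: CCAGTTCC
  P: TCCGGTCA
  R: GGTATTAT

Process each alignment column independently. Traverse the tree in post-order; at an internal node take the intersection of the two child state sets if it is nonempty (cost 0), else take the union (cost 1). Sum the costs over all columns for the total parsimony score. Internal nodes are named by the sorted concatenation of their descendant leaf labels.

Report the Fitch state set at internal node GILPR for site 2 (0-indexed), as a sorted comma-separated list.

T

[col 0] GI: children G:{C}, I:{T} ∪→ {C,T}; cost 1
[col 0] PR: children P:{T}, R:{G} ∪→ {G,T}; cost 1
[col 0] LPR: children L:{C}, PR:{G,T} ∪→ {C,G,T}; cost 1
[col 0] GILPR: children GI:{C,T}, LPR:{C,G,T} ∩→ {C,T}; cost 0
[col 1] GI: children G:{G}, I:{G} ∩→ {G}; cost 0
[col 1] PR: children P:{C}, R:{G} ∪→ {C,G}; cost 1
[col 1] LPR: children L:{C}, PR:{C,G} ∩→ {C}; cost 0
[col 1] GILPR: children GI:{G}, LPR:{C} ∪→ {C,G}; cost 1
[col 2] GI: children G:{T}, I:{T} ∩→ {T}; cost 0
[col 2] PR: children P:{C}, R:{T} ∪→ {C,T}; cost 1
[col 2] LPR: children L:{A}, PR:{C,T} ∪→ {A,C,T}; cost 1
[col 2] GILPR: children GI:{T}, LPR:{A,C,T} ∩→ {T}; cost 0
[col 3] GI: children G:{G}, I:{C} ∪→ {C,G}; cost 1
[col 3] PR: children P:{G}, R:{A} ∪→ {A,G}; cost 1
[col 3] LPR: children L:{G}, PR:{A,G} ∩→ {G}; cost 0
[col 3] GILPR: children GI:{C,G}, LPR:{G} ∩→ {G}; cost 0
[col 4] GI: children G:{C}, I:{T} ∪→ {C,T}; cost 1
[col 4] PR: children P:{G}, R:{T} ∪→ {G,T}; cost 1
[col 4] LPR: children L:{T}, PR:{G,T} ∩→ {T}; cost 0
[col 4] GILPR: children GI:{C,T}, LPR:{T} ∩→ {T}; cost 0
[col 5] GI: children G:{C}, I:{C} ∩→ {C}; cost 0
[col 5] PR: children P:{T}, R:{T} ∩→ {T}; cost 0
[col 5] LPR: children L:{T}, PR:{T} ∩→ {T}; cost 0
[col 5] GILPR: children GI:{C}, LPR:{T} ∪→ {C,T}; cost 1
[col 6] GI: children G:{C}, I:{C} ∩→ {C}; cost 0
[col 6] PR: children P:{C}, R:{A} ∪→ {A,C}; cost 1
[col 6] LPR: children L:{C}, PR:{A,C} ∩→ {C}; cost 0
[col 6] GILPR: children GI:{C}, LPR:{C} ∩→ {C}; cost 0
[col 7] GI: children G:{G}, I:{C} ∪→ {C,G}; cost 1
[col 7] PR: children P:{A}, R:{T} ∪→ {A,T}; cost 1
[col 7] LPR: children L:{C}, PR:{A,T} ∪→ {A,C,T}; cost 1
[col 7] GILPR: children GI:{C,G}, LPR:{A,C,T} ∩→ {C}; cost 0
per-site changes: [3, 2, 2, 2, 2, 1, 1, 3]; total = 16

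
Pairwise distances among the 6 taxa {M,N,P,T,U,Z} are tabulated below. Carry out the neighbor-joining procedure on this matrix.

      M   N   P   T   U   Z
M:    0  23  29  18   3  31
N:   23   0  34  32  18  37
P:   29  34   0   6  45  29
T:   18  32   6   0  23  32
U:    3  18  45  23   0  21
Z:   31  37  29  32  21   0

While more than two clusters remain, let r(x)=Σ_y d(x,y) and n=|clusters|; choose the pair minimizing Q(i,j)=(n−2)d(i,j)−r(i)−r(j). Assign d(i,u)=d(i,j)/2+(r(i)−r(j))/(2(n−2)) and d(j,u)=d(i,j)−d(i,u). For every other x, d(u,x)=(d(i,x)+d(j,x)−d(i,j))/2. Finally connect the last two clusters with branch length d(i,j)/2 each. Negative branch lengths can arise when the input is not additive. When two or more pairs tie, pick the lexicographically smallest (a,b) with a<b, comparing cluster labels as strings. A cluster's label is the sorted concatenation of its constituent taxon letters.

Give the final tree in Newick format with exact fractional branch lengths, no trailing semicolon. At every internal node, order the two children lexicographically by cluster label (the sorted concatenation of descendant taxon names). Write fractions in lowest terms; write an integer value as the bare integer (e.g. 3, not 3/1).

iteration 1: select P,T (d=6, Q=-230); attach at lengths (7, -1); label the merged cluster PT
  updated: d(M,PT)=41/2, d(N,PT)=30, d(PT,U)=31, d(PT,Z)=55/2
iteration 2: select PT,Z (d=55/2, Q=-143); attach at lengths (25/2, 15); label the merged cluster PTZ
  updated: d(M,PTZ)=12, d(N,PTZ)=79/4, d(PTZ,U)=49/4
iteration 3: select M,U (d=3, Q=-261/4); attach at lengths (43/16, 5/16); label the merged cluster MU
  updated: d(MU,N)=19, d(MU,PTZ)=85/8
iteration 4: select MU,N (d=19, Q=-395/8); attach at lengths (79/16, 225/16); label the merged cluster MNU
  updated: d(MNU,PTZ)=91/16
iteration 5: select MNU,PTZ (d=91/16); attach at lengths (91/32, 91/32); label the merged cluster MNPTUZ
final tree: (((M:43/16,U:5/16):79/16,N:225/16):91/32,((P:7,T:-1):25/2,Z:15):91/32)
total length: 979/16

(((M:43/16,U:5/16):79/16,N:225/16):91/32,((P:7,T:-1):25/2,Z:15):91/32)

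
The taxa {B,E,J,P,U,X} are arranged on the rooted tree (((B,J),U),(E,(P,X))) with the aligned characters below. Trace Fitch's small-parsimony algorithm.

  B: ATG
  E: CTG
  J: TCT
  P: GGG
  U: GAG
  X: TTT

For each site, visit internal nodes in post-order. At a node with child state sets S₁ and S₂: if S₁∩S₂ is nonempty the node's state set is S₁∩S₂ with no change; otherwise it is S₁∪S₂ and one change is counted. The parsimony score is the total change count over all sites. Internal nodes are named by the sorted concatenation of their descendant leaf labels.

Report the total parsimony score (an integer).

9

site 0, node BJ: B={A} ∪ J={T} → {A,T} (+1)
site 0, node BJU: BJ={A,T} ∪ U={G} → {A,G,T} (+1)
site 0, node PX: P={G} ∪ X={T} → {G,T} (+1)
site 0, node EPX: E={C} ∪ PX={G,T} → {C,G,T} (+1)
site 0, node BEJPUX: BJU={A,G,T} ∩ EPX={C,G,T} → {G,T} (+0)
site 1, node BJ: B={T} ∪ J={C} → {C,T} (+1)
site 1, node BJU: BJ={C,T} ∪ U={A} → {A,C,T} (+1)
site 1, node PX: P={G} ∪ X={T} → {G,T} (+1)
site 1, node EPX: E={T} ∩ PX={G,T} → {T} (+0)
site 1, node BEJPUX: BJU={A,C,T} ∩ EPX={T} → {T} (+0)
site 2, node BJ: B={G} ∪ J={T} → {G,T} (+1)
site 2, node BJU: BJ={G,T} ∩ U={G} → {G} (+0)
site 2, node PX: P={G} ∪ X={T} → {G,T} (+1)
site 2, node EPX: E={G} ∩ PX={G,T} → {G} (+0)
site 2, node BEJPUX: BJU={G} ∩ EPX={G} → {G} (+0)
per-site changes: [4, 3, 2]; total = 9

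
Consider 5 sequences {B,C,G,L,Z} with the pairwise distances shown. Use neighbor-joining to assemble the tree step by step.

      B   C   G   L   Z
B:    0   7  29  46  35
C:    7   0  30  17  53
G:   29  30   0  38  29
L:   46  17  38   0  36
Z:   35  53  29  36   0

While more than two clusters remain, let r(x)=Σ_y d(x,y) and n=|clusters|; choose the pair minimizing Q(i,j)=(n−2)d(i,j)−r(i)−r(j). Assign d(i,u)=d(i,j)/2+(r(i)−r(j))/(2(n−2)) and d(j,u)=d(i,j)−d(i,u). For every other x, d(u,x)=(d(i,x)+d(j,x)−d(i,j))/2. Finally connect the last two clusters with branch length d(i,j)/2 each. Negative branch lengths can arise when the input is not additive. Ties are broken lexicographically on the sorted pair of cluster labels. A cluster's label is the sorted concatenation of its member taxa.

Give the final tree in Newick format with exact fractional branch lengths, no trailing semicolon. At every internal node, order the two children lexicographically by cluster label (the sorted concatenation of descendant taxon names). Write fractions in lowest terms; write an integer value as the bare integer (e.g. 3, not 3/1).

((((B:31/6,C:11/6):97/8,L:127/8):53/8,G:91/8):141/16,Z:141/16)

iteration 1: select B,C (d=7, Q=-203); attach at lengths (31/6, 11/6); label the merged cluster BC
  updated: d(BC,G)=26, d(BC,L)=28, d(BC,Z)=81/2
iteration 2: select BC,L (d=28, Q=-281/2); attach at lengths (97/8, 127/8); label the merged cluster BCL
  updated: d(BCL,G)=18, d(BCL,Z)=97/4
iteration 3: select BCL,G (d=18, Q=-285/4); attach at lengths (53/8, 91/8); label the merged cluster BCGL
  updated: d(BCGL,Z)=141/8
iteration 4: select BCGL,Z (d=141/8); attach at lengths (141/16, 141/16); label the merged cluster BCGLZ
final tree: ((((B:31/6,C:11/6):97/8,L:127/8):53/8,G:91/8):141/16,Z:141/16)
total length: 565/8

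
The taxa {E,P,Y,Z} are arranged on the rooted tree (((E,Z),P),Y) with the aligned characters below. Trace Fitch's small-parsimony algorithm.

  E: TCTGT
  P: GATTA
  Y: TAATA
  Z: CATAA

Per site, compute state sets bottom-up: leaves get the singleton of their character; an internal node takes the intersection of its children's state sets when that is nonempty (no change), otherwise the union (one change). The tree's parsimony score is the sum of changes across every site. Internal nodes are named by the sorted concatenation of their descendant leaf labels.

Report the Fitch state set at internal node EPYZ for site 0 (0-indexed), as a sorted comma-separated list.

T

[col 0] EZ: children E:{T}, Z:{C} ∪→ {C,T}; cost 1
[col 0] EPZ: children EZ:{C,T}, P:{G} ∪→ {C,G,T}; cost 1
[col 0] EPYZ: children EPZ:{C,G,T}, Y:{T} ∩→ {T}; cost 0
[col 1] EZ: children E:{C}, Z:{A} ∪→ {A,C}; cost 1
[col 1] EPZ: children EZ:{A,C}, P:{A} ∩→ {A}; cost 0
[col 1] EPYZ: children EPZ:{A}, Y:{A} ∩→ {A}; cost 0
[col 2] EZ: children E:{T}, Z:{T} ∩→ {T}; cost 0
[col 2] EPZ: children EZ:{T}, P:{T} ∩→ {T}; cost 0
[col 2] EPYZ: children EPZ:{T}, Y:{A} ∪→ {A,T}; cost 1
[col 3] EZ: children E:{G}, Z:{A} ∪→ {A,G}; cost 1
[col 3] EPZ: children EZ:{A,G}, P:{T} ∪→ {A,G,T}; cost 1
[col 3] EPYZ: children EPZ:{A,G,T}, Y:{T} ∩→ {T}; cost 0
[col 4] EZ: children E:{T}, Z:{A} ∪→ {A,T}; cost 1
[col 4] EPZ: children EZ:{A,T}, P:{A} ∩→ {A}; cost 0
[col 4] EPYZ: children EPZ:{A}, Y:{A} ∩→ {A}; cost 0
per-site changes: [2, 1, 1, 2, 1]; total = 7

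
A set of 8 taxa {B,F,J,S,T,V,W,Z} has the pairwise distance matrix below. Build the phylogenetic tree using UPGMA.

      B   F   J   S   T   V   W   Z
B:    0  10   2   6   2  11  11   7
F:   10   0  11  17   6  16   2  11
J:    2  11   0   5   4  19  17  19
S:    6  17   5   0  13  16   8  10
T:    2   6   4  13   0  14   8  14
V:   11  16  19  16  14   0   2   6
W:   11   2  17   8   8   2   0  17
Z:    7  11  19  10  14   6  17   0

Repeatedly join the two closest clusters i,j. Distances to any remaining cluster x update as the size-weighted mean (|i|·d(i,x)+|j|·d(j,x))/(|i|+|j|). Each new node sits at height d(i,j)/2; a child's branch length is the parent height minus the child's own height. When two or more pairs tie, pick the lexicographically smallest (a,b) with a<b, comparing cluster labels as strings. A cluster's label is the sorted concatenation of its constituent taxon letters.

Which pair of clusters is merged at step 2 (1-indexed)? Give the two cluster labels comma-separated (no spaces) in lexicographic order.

F,W

1. join B+J (d=2) ⇒ BJ; edges |B|=1, |J|=1
  updated: d(BJ,F)=21/2, d(BJ,S)=11/2, d(BJ,T)=3, d(BJ,V)=15, d(BJ,W)=14, d(BJ,Z)=13
2. join F+W (d=2) ⇒ FW; edges |F|=1, |W|=1
  updated: d(BJ,FW)=49/4, d(FW,S)=25/2, d(FW,T)=7, d(FW,V)=9, d(FW,Z)=14
3. join BJ+T (d=3) ⇒ BJT; edges |BJ|=1/2, |T|=3/2
  updated: d(BJT,FW)=21/2, d(BJT,S)=8, d(BJT,V)=44/3, d(BJT,Z)=40/3
4. join V+Z (d=6) ⇒ VZ; edges |V|=3, |Z|=3
  updated: d(BJT,VZ)=14, d(FW,VZ)=23/2, d(S,VZ)=13
5. join BJT+S (d=8) ⇒ BJST; edges |BJT|=5/2, |S|=4
  updated: d(BJST,FW)=11, d(BJST,VZ)=55/4
6. join BJST+FW (d=11) ⇒ BFJSTW; edges |BJST|=3/2, |FW|=9/2
  updated: d(BFJSTW,VZ)=13
7. join BFJSTW+VZ (d=13) ⇒ BFJSTVWZ; edges |BFJSTW|=1, |VZ|=7/2
final tree: (((((B:1,J:1):1/2,T:3/2):5/2,S:4):3/2,(F:1,W:1):9/2):1,(V:3,Z:3):7/2)
total length: 29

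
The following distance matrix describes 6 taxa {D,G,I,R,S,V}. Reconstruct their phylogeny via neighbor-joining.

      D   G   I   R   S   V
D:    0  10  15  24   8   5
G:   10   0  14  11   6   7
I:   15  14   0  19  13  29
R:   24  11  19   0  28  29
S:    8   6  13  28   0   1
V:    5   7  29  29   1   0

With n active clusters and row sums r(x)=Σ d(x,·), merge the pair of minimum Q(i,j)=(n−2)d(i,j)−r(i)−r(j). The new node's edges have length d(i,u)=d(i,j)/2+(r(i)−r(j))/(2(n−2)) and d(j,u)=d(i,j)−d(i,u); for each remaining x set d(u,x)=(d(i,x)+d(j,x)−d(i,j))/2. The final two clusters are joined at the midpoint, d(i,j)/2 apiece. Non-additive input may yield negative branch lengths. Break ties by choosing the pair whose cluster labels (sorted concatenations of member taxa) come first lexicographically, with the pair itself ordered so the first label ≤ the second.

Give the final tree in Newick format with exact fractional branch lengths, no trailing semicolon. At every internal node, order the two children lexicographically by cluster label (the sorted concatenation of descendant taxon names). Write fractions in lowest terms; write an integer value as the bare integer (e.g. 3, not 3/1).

(((D:45/16,(G:-17/12,(I:55/8,R:97/8):53/12):91/16):51/16,S:1/16):15/32,V:15/32)

iteration 1: select I,R (d=19, Q=-125); attach at lengths (55/8, 97/8); label the merged cluster IR
  updated: d(D,IR)=10, d(G,IR)=3, d(IR,S)=11, d(IR,V)=39/2
iteration 2: select G,IR (d=3, Q=-121/2); attach at lengths (-17/12, 53/12); label the merged cluster GIR
  updated: d(D,GIR)=17/2, d(GIR,S)=7, d(GIR,V)=47/4
iteration 3: select D,GIR (d=17/2, Q=-127/4); attach at lengths (45/16, 91/16); label the merged cluster DGIR
  updated: d(DGIR,S)=13/4, d(DGIR,V)=33/8
iteration 4: select DGIR,S (d=13/4, Q=-67/8); attach at lengths (51/16, 1/16); label the merged cluster DGIRS
  updated: d(DGIRS,V)=15/16
iteration 5: select DGIRS,V (d=15/16); attach at lengths (15/32, 15/32); label the merged cluster DGIRSV
final tree: (((D:45/16,(G:-17/12,(I:55/8,R:97/8):53/12):91/16):51/16,S:1/16):15/32,V:15/32)
total length: 555/16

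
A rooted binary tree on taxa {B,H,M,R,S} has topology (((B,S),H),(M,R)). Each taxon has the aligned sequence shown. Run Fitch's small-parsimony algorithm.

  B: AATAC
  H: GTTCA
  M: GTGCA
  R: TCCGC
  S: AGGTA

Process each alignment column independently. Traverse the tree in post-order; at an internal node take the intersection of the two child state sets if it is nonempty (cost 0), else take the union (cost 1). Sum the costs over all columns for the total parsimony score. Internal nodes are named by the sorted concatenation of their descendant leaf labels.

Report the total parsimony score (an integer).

13

[col 0] BS: children B:{A}, S:{A} ∩→ {A}; cost 0
[col 0] BHS: children BS:{A}, H:{G} ∪→ {A,G}; cost 1
[col 0] MR: children M:{G}, R:{T} ∪→ {G,T}; cost 1
[col 0] BHMRS: children BHS:{A,G}, MR:{G,T} ∩→ {G}; cost 0
[col 1] BS: children B:{A}, S:{G} ∪→ {A,G}; cost 1
[col 1] BHS: children BS:{A,G}, H:{T} ∪→ {A,G,T}; cost 1
[col 1] MR: children M:{T}, R:{C} ∪→ {C,T}; cost 1
[col 1] BHMRS: children BHS:{A,G,T}, MR:{C,T} ∩→ {T}; cost 0
[col 2] BS: children B:{T}, S:{G} ∪→ {G,T}; cost 1
[col 2] BHS: children BS:{G,T}, H:{T} ∩→ {T}; cost 0
[col 2] MR: children M:{G}, R:{C} ∪→ {C,G}; cost 1
[col 2] BHMRS: children BHS:{T}, MR:{C,G} ∪→ {C,G,T}; cost 1
[col 3] BS: children B:{A}, S:{T} ∪→ {A,T}; cost 1
[col 3] BHS: children BS:{A,T}, H:{C} ∪→ {A,C,T}; cost 1
[col 3] MR: children M:{C}, R:{G} ∪→ {C,G}; cost 1
[col 3] BHMRS: children BHS:{A,C,T}, MR:{C,G} ∩→ {C}; cost 0
[col 4] BS: children B:{C}, S:{A} ∪→ {A,C}; cost 1
[col 4] BHS: children BS:{A,C}, H:{A} ∩→ {A}; cost 0
[col 4] MR: children M:{A}, R:{C} ∪→ {A,C}; cost 1
[col 4] BHMRS: children BHS:{A}, MR:{A,C} ∩→ {A}; cost 0
per-site changes: [2, 3, 3, 3, 2]; total = 13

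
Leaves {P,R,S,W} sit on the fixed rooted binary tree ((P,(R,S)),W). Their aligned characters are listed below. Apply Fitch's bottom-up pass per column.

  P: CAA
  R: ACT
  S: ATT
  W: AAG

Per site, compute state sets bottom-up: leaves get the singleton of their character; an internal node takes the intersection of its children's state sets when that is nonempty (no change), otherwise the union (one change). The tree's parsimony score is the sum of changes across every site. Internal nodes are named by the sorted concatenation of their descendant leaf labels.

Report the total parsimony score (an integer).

5

[col 0] RS: children R:{A}, S:{A} ∩→ {A}; cost 0
[col 0] PRS: children P:{C}, RS:{A} ∪→ {A,C}; cost 1
[col 0] PRSW: children PRS:{A,C}, W:{A} ∩→ {A}; cost 0
[col 1] RS: children R:{C}, S:{T} ∪→ {C,T}; cost 1
[col 1] PRS: children P:{A}, RS:{C,T} ∪→ {A,C,T}; cost 1
[col 1] PRSW: children PRS:{A,C,T}, W:{A} ∩→ {A}; cost 0
[col 2] RS: children R:{T}, S:{T} ∩→ {T}; cost 0
[col 2] PRS: children P:{A}, RS:{T} ∪→ {A,T}; cost 1
[col 2] PRSW: children PRS:{A,T}, W:{G} ∪→ {A,G,T}; cost 1
per-site changes: [1, 2, 2]; total = 5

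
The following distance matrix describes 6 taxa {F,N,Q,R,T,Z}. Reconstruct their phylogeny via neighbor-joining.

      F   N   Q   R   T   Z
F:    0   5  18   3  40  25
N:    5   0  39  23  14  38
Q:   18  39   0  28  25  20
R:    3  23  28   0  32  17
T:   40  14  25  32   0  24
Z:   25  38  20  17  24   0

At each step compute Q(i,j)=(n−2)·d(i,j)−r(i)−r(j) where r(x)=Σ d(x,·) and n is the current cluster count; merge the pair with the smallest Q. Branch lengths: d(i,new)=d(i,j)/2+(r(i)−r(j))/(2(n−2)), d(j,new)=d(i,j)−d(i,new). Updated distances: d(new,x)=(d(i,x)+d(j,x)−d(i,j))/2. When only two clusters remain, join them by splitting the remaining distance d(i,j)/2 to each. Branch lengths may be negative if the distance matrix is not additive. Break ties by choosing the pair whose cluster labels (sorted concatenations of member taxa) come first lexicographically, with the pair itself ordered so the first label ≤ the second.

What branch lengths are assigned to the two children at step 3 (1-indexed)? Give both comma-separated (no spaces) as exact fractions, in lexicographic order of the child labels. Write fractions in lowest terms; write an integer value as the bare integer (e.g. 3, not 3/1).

iteration 1: select N,T (d=14, Q=-198); attach at lengths (5, 9); label the merged cluster NT
  updated: d(F,NT)=31/2, d(NT,Q)=25, d(NT,R)=41/2, d(NT,Z)=24
iteration 2: select F,R (d=3, Q=-121); attach at lengths (1/3, 8/3); label the merged cluster FR
  updated: d(FR,NT)=33/2, d(FR,Q)=43/2, d(FR,Z)=39/2
iteration 3: select FR,NT (d=33/2, Q=-90); attach at lengths (25/4, 41/4); label the merged cluster FNRT
  updated: d(FNRT,Q)=15, d(FNRT,Z)=27/2
iteration 4: select FNRT,Q (d=15, Q=-97/2); attach at lengths (17/4, 43/4); label the merged cluster FNQRT
  updated: d(FNQRT,Z)=37/4
iteration 5: select FNQRT,Z (d=37/4); attach at lengths (37/8, 37/8); label the merged cluster FNQRTZ
final tree: ((((F:1/3,R:8/3):25/4,(N:5,T:9):41/4):17/4,Q:43/4):37/8,Z:37/8)
total length: 231/4

25/4,41/4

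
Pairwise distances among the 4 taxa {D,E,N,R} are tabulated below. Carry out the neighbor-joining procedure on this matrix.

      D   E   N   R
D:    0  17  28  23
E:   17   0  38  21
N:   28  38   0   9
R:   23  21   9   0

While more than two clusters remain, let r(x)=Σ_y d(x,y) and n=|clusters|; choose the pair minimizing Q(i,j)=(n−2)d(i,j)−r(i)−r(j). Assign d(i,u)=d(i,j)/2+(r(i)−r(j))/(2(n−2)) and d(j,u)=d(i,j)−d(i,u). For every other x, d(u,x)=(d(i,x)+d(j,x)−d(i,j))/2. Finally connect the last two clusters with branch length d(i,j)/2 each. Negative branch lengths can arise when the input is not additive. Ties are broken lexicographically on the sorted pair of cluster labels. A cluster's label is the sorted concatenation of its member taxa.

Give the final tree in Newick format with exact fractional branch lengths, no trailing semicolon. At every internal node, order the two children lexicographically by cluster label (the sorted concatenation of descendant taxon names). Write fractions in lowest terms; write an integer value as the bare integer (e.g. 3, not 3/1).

1. join D+E (d=17, Q=-110) ⇒ DE; edges |D|=13/2, |E|=21/2
  updated: d(DE,N)=49/2, d(DE,R)=27/2
2. join DE+N (d=49/2, Q=-47) ⇒ DEN; edges |DE|=29/2, |N|=10
  updated: d(DEN,R)=-1
3. join DEN+R (d=-1) ⇒ DENR; edges |DEN|=-1/2, |R|=-1/2
final tree: (((D:13/2,E:21/2):29/2,N:10):-1/2,R:-1/2)
total length: 81/2

(((D:13/2,E:21/2):29/2,N:10):-1/2,R:-1/2)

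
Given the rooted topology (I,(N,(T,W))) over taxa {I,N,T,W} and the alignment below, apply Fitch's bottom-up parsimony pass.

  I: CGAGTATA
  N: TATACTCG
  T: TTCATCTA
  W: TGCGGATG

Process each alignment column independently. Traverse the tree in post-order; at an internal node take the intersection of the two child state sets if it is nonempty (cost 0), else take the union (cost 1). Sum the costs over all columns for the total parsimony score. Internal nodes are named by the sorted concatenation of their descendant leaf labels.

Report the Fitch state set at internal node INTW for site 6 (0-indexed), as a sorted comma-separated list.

T

TW@0: {T} ∩ {T} = {T} (intersection, +0)
NTW@0: {T} ∩ {T} = {T} (intersection, +0)
INTW@0: {C} ∪ {T} = {C,T} (union, +1)
TW@1: {T} ∪ {G} = {G,T} (union, +1)
NTW@1: {A} ∪ {G,T} = {A,G,T} (union, +1)
INTW@1: {G} ∩ {A,G,T} = {G} (intersection, +0)
TW@2: {C} ∩ {C} = {C} (intersection, +0)
NTW@2: {T} ∪ {C} = {C,T} (union, +1)
INTW@2: {A} ∪ {C,T} = {A,C,T} (union, +1)
TW@3: {A} ∪ {G} = {A,G} (union, +1)
NTW@3: {A} ∩ {A,G} = {A} (intersection, +0)
INTW@3: {G} ∪ {A} = {A,G} (union, +1)
TW@4: {T} ∪ {G} = {G,T} (union, +1)
NTW@4: {C} ∪ {G,T} = {C,G,T} (union, +1)
INTW@4: {T} ∩ {C,G,T} = {T} (intersection, +0)
TW@5: {C} ∪ {A} = {A,C} (union, +1)
NTW@5: {T} ∪ {A,C} = {A,C,T} (union, +1)
INTW@5: {A} ∩ {A,C,T} = {A} (intersection, +0)
TW@6: {T} ∩ {T} = {T} (intersection, +0)
NTW@6: {C} ∪ {T} = {C,T} (union, +1)
INTW@6: {T} ∩ {C,T} = {T} (intersection, +0)
TW@7: {A} ∪ {G} = {A,G} (union, +1)
NTW@7: {G} ∩ {A,G} = {G} (intersection, +0)
INTW@7: {A} ∪ {G} = {A,G} (union, +1)
per-site changes: [1, 2, 2, 2, 2, 2, 1, 2]; total = 14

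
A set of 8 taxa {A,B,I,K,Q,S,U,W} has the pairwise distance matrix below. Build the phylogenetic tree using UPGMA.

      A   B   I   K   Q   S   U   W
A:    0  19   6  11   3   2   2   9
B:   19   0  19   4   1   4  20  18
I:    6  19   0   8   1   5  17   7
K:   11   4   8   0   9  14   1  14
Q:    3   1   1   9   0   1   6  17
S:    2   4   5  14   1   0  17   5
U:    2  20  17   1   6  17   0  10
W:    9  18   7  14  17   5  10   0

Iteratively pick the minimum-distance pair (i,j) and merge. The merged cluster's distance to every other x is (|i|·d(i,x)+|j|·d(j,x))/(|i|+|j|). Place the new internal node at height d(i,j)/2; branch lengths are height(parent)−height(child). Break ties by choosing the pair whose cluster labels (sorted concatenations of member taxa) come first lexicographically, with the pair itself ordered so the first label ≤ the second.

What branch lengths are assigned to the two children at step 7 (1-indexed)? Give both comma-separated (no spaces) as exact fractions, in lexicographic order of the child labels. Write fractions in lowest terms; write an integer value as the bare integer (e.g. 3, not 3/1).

iteration 1: select B,Q (d=1); attach at lengths (1/2, 1/2); label the merged cluster BQ
  updated: d(A,BQ)=11, d(BQ,I)=10, d(BQ,K)=13/2, d(BQ,S)=5/2, d(BQ,U)=13, d(BQ,W)=35/2
iteration 2: select K,U (d=1); attach at lengths (1/2, 1/2); label the merged cluster KU
  updated: d(A,KU)=13/2, d(BQ,KU)=39/4, d(I,KU)=25/2, d(KU,S)=31/2, d(KU,W)=12
iteration 3: select A,S (d=2); attach at lengths (1, 1); label the merged cluster AS
  updated: d(AS,BQ)=27/4, d(AS,I)=11/2, d(AS,KU)=11, d(AS,W)=7
iteration 4: select AS,I (d=11/2); attach at lengths (7/4, 11/4); label the merged cluster AIS
  updated: d(AIS,BQ)=47/6, d(AIS,KU)=23/2, d(AIS,W)=7
iteration 5: select AIS,W (d=7); attach at lengths (3/4, 7/2); label the merged cluster AISW
  updated: d(AISW,BQ)=41/4, d(AISW,KU)=93/8
iteration 6: select BQ,KU (d=39/4); attach at lengths (35/8, 35/8); label the merged cluster BKQU
  updated: d(AISW,BKQU)=175/16
iteration 7: select AISW,BKQU (d=175/16); attach at lengths (63/32, 19/32); label the merged cluster ABIKQSUW
final tree: ((((A:1,S:1):7/4,I:11/4):3/4,W:7/2):63/32,((B:1/2,Q:1/2):35/8,(K:1/2,U:1/2):35/8):19/32)
total length: 385/16

63/32,19/32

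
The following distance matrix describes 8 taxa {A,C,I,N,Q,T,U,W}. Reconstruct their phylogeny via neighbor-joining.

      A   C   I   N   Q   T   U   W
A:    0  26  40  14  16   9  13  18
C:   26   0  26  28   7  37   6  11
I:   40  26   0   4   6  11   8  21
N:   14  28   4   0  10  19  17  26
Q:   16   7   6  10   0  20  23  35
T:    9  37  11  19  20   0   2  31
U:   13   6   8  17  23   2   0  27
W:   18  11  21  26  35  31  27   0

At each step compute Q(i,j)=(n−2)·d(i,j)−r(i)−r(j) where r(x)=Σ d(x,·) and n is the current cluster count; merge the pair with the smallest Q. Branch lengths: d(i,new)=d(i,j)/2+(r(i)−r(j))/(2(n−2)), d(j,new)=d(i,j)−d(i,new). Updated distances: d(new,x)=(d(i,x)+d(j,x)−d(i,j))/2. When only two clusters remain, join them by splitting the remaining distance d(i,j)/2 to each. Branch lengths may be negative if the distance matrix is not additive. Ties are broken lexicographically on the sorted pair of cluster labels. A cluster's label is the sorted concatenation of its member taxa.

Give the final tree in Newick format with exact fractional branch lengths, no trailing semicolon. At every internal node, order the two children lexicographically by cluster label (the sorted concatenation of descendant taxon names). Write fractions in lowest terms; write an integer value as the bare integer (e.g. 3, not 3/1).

(((((A:247/32,(T:51/20,U:-11/20):73/32):69/16,(C:19/6,W:47/6):133/16):177/32,Q:81/32):111/32,I:53/32):75/64,N:75/64)

iteration 1: select C,W (d=11, Q=-244); attach at lengths (19/6, 47/6); label the merged cluster CW
  updated: d(A,CW)=33/2, d(CW,I)=18, d(CW,N)=43/2, d(CW,Q)=31/2, d(CW,T)=57/2, d(CW,U)=11
iteration 2: select T,U (d=2, Q=-307/2); attach at lengths (51/20, -11/20); label the merged cluster TU
  updated: d(A,TU)=10, d(CW,TU)=75/4, d(I,TU)=17/2, d(N,TU)=17, d(Q,TU)=41/2
iteration 3: select A,TU (d=10, Q=-525/4); attach at lengths (247/32, 73/32); label the merged cluster ATU
  updated: d(ATU,CW)=101/8, d(ATU,I)=77/4, d(ATU,N)=21/2, d(ATU,Q)=53/4
iteration 4: select ATU,CW (d=101/8, Q=-683/8); attach at lengths (69/16, 133/16); label the merged cluster ACTUW
  updated: d(ACTUW,I)=197/16, d(ACTUW,N)=155/16, d(ACTUW,Q)=129/16
iteration 5: select ACTUW,Q (d=129/16, Q=-38); attach at lengths (177/32, 81/32); label the merged cluster ACQTUW
  updated: d(ACQTUW,I)=41/8, d(ACQTUW,N)=93/16
iteration 6: select ACQTUW,I (d=41/8, Q=-239/16); attach at lengths (111/32, 53/32); label the merged cluster ACIQTUW
  updated: d(ACIQTUW,N)=75/32
iteration 7: select ACIQTUW,N (d=75/32); attach at lengths (75/64, 75/64); label the merged cluster ACINQTUW
final tree: (((((A:247/32,(T:51/20,U:-11/20):73/32):69/16,(C:19/6,W:47/6):133/16):177/32,Q:81/32):111/32,I:53/32):75/64,N:75/64)
total length: 1637/32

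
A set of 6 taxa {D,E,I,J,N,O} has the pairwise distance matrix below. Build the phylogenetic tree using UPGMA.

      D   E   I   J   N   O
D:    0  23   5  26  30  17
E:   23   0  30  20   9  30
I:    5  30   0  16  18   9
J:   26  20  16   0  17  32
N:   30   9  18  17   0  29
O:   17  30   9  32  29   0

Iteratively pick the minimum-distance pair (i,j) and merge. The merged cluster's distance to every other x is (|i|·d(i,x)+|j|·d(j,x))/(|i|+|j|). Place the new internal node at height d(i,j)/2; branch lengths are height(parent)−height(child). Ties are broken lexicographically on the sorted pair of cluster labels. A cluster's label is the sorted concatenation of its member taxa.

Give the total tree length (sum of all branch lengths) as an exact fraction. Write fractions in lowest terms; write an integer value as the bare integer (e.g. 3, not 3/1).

195/4

step 1: merge (D,I) at d=5; branch lengths D→5/2, I→5/2; new cluster DI
  updated: d(DI,E)=53/2, d(DI,J)=21, d(DI,N)=24, d(DI,O)=13
step 2: merge (E,N) at d=9; branch lengths E→9/2, N→9/2; new cluster EN
  updated: d(DI,EN)=101/4, d(EN,J)=37/2, d(EN,O)=59/2
step 3: merge (DI,O) at d=13; branch lengths DI→4, O→13/2; new cluster DIO
  updated: d(DIO,EN)=80/3, d(DIO,J)=74/3
step 4: merge (EN,J) at d=37/2; branch lengths EN→19/4, J→37/4; new cluster EJN
  updated: d(DIO,EJN)=26
step 5: merge (DIO,EJN) at d=26; branch lengths DIO→13/2, EJN→15/4; new cluster DEIJNO
final tree: (((D:5/2,I:5/2):4,O:13/2):13/2,((E:9/2,N:9/2):19/4,J:37/4):15/4)
total length: 195/4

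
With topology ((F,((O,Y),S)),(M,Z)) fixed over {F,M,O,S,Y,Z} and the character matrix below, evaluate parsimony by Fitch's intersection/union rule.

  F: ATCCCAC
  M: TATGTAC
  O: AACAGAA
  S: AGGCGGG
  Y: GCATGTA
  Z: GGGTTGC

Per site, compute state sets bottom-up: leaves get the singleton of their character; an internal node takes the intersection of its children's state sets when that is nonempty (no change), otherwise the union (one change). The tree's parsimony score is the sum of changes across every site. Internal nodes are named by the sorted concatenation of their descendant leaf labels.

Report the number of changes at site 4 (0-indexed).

OY@0: {A} ∪ {G} = {A,G} (union, +1)
OSY@0: {A,G} ∩ {A} = {A} (intersection, +0)
FOSY@0: {A} ∩ {A} = {A} (intersection, +0)
MZ@0: {T} ∪ {G} = {G,T} (union, +1)
FMOSYZ@0: {A} ∪ {G,T} = {A,G,T} (union, +1)
OY@1: {A} ∪ {C} = {A,C} (union, +1)
OSY@1: {A,C} ∪ {G} = {A,C,G} (union, +1)
FOSY@1: {T} ∪ {A,C,G} = {A,C,G,T} (union, +1)
MZ@1: {A} ∪ {G} = {A,G} (union, +1)
FMOSYZ@1: {A,C,G,T} ∩ {A,G} = {A,G} (intersection, +0)
OY@2: {C} ∪ {A} = {A,C} (union, +1)
OSY@2: {A,C} ∪ {G} = {A,C,G} (union, +1)
FOSY@2: {C} ∩ {A,C,G} = {C} (intersection, +0)
MZ@2: {T} ∪ {G} = {G,T} (union, +1)
FMOSYZ@2: {C} ∪ {G,T} = {C,G,T} (union, +1)
OY@3: {A} ∪ {T} = {A,T} (union, +1)
OSY@3: {A,T} ∪ {C} = {A,C,T} (union, +1)
FOSY@3: {C} ∩ {A,C,T} = {C} (intersection, +0)
MZ@3: {G} ∪ {T} = {G,T} (union, +1)
FMOSYZ@3: {C} ∪ {G,T} = {C,G,T} (union, +1)
OY@4: {G} ∩ {G} = {G} (intersection, +0)
OSY@4: {G} ∩ {G} = {G} (intersection, +0)
FOSY@4: {C} ∪ {G} = {C,G} (union, +1)
MZ@4: {T} ∩ {T} = {T} (intersection, +0)
FMOSYZ@4: {C,G} ∪ {T} = {C,G,T} (union, +1)
OY@5: {A} ∪ {T} = {A,T} (union, +1)
OSY@5: {A,T} ∪ {G} = {A,G,T} (union, +1)
FOSY@5: {A} ∩ {A,G,T} = {A} (intersection, +0)
MZ@5: {A} ∪ {G} = {A,G} (union, +1)
FMOSYZ@5: {A} ∩ {A,G} = {A} (intersection, +0)
OY@6: {A} ∩ {A} = {A} (intersection, +0)
OSY@6: {A} ∪ {G} = {A,G} (union, +1)
FOSY@6: {C} ∪ {A,G} = {A,C,G} (union, +1)
MZ@6: {C} ∩ {C} = {C} (intersection, +0)
FMOSYZ@6: {A,C,G} ∩ {C} = {C} (intersection, +0)
per-site changes: [3, 4, 4, 4, 2, 3, 2]; total = 22

2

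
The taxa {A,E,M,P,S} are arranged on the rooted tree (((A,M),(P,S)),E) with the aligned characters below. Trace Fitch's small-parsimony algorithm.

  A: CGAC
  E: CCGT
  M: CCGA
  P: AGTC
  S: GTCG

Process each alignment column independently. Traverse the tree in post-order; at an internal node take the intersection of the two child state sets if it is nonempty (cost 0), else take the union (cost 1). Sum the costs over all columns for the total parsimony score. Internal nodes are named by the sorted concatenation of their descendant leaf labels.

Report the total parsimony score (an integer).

[col 0] AM: children A:{C}, M:{C} ∩→ {C}; cost 0
[col 0] PS: children P:{A}, S:{G} ∪→ {A,G}; cost 1
[col 0] AMPS: children AM:{C}, PS:{A,G} ∪→ {A,C,G}; cost 1
[col 0] AEMPS: children AMPS:{A,C,G}, E:{C} ∩→ {C}; cost 0
[col 1] AM: children A:{G}, M:{C} ∪→ {C,G}; cost 1
[col 1] PS: children P:{G}, S:{T} ∪→ {G,T}; cost 1
[col 1] AMPS: children AM:{C,G}, PS:{G,T} ∩→ {G}; cost 0
[col 1] AEMPS: children AMPS:{G}, E:{C} ∪→ {C,G}; cost 1
[col 2] AM: children A:{A}, M:{G} ∪→ {A,G}; cost 1
[col 2] PS: children P:{T}, S:{C} ∪→ {C,T}; cost 1
[col 2] AMPS: children AM:{A,G}, PS:{C,T} ∪→ {A,C,G,T}; cost 1
[col 2] AEMPS: children AMPS:{A,C,G,T}, E:{G} ∩→ {G}; cost 0
[col 3] AM: children A:{C}, M:{A} ∪→ {A,C}; cost 1
[col 3] PS: children P:{C}, S:{G} ∪→ {C,G}; cost 1
[col 3] AMPS: children AM:{A,C}, PS:{C,G} ∩→ {C}; cost 0
[col 3] AEMPS: children AMPS:{C}, E:{T} ∪→ {C,T}; cost 1
per-site changes: [2, 3, 3, 3]; total = 11

11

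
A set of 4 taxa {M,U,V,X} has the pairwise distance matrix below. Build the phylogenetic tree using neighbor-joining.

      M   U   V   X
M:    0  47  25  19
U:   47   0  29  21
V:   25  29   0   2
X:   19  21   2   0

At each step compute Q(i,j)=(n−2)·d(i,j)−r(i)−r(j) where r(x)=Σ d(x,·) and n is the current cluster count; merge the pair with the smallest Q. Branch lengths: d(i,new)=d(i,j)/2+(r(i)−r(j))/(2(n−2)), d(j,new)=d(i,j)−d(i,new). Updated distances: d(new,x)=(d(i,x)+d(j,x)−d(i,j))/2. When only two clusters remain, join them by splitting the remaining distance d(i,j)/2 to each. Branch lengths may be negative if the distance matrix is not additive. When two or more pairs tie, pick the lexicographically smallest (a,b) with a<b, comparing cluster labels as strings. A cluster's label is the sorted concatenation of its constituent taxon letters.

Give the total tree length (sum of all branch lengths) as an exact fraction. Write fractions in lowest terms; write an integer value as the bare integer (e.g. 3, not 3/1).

step 1: merge (M,V) at d=25, Q=-97; branch lengths M→85/4, V→15/4; new cluster MV
  updated: d(MV,U)=51/2, d(MV,X)=-2
step 2: merge (MV,U) at d=51/2, Q=-89/2; branch lengths MV→5/4, U→97/4; new cluster MUV
  updated: d(MUV,X)=-13/4
step 3: merge (MUV,X) at d=-13/4; branch lengths MUV→-13/8, X→-13/8; new cluster MUVX
final tree: (((M:85/4,V:15/4):5/4,U:97/4):-13/8,X:-13/8)
total length: 189/4

189/4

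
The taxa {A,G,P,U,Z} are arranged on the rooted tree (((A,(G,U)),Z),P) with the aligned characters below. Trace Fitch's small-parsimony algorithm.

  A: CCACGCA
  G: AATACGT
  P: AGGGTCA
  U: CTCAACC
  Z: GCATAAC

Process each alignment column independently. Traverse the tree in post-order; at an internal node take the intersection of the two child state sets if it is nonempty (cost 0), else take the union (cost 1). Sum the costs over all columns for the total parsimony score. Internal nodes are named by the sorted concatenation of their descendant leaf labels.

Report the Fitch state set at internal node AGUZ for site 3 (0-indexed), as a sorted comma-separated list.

site 0, node GU: G={A} ∪ U={C} → {A,C} (+1)
site 0, node AGU: A={C} ∩ GU={A,C} → {C} (+0)
site 0, node AGUZ: AGU={C} ∪ Z={G} → {C,G} (+1)
site 0, node AGPUZ: AGUZ={C,G} ∪ P={A} → {A,C,G} (+1)
site 1, node GU: G={A} ∪ U={T} → {A,T} (+1)
site 1, node AGU: A={C} ∪ GU={A,T} → {A,C,T} (+1)
site 1, node AGUZ: AGU={A,C,T} ∩ Z={C} → {C} (+0)
site 1, node AGPUZ: AGUZ={C} ∪ P={G} → {C,G} (+1)
site 2, node GU: G={T} ∪ U={C} → {C,T} (+1)
site 2, node AGU: A={A} ∪ GU={C,T} → {A,C,T} (+1)
site 2, node AGUZ: AGU={A,C,T} ∩ Z={A} → {A} (+0)
site 2, node AGPUZ: AGUZ={A} ∪ P={G} → {A,G} (+1)
site 3, node GU: G={A} ∩ U={A} → {A} (+0)
site 3, node AGU: A={C} ∪ GU={A} → {A,C} (+1)
site 3, node AGUZ: AGU={A,C} ∪ Z={T} → {A,C,T} (+1)
site 3, node AGPUZ: AGUZ={A,C,T} ∪ P={G} → {A,C,G,T} (+1)
site 4, node GU: G={C} ∪ U={A} → {A,C} (+1)
site 4, node AGU: A={G} ∪ GU={A,C} → {A,C,G} (+1)
site 4, node AGUZ: AGU={A,C,G} ∩ Z={A} → {A} (+0)
site 4, node AGPUZ: AGUZ={A} ∪ P={T} → {A,T} (+1)
site 5, node GU: G={G} ∪ U={C} → {C,G} (+1)
site 5, node AGU: A={C} ∩ GU={C,G} → {C} (+0)
site 5, node AGUZ: AGU={C} ∪ Z={A} → {A,C} (+1)
site 5, node AGPUZ: AGUZ={A,C} ∩ P={C} → {C} (+0)
site 6, node GU: G={T} ∪ U={C} → {C,T} (+1)
site 6, node AGU: A={A} ∪ GU={C,T} → {A,C,T} (+1)
site 6, node AGUZ: AGU={A,C,T} ∩ Z={C} → {C} (+0)
site 6, node AGPUZ: AGUZ={C} ∪ P={A} → {A,C} (+1)
per-site changes: [3, 3, 3, 3, 3, 2, 3]; total = 20

A,C,T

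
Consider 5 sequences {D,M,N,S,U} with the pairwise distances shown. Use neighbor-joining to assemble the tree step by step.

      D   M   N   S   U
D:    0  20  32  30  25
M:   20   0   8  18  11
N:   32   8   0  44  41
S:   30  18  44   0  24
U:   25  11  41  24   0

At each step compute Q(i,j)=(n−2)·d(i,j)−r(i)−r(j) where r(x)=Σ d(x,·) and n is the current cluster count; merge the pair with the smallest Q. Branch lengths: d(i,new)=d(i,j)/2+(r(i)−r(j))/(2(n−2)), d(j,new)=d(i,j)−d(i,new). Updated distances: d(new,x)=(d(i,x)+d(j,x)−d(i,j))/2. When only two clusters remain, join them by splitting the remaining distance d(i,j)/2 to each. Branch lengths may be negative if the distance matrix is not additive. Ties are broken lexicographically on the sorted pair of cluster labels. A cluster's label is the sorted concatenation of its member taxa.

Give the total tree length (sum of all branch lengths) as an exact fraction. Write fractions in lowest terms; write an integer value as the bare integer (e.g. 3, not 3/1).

57

iteration 1: select M,N (d=8, Q=-158); attach at lengths (-22/3, 46/3); label the merged cluster MN
  updated: d(D,MN)=22, d(MN,S)=27, d(MN,U)=22
iteration 2: select D,MN (d=22, Q=-104); attach at lengths (25/2, 19/2); label the merged cluster DMN
  updated: d(DMN,S)=35/2, d(DMN,U)=25/2
iteration 3: select DMN,S (d=35/2, Q=-54); attach at lengths (3, 29/2); label the merged cluster DMNS
  updated: d(DMNS,U)=19/2
iteration 4: select DMNS,U (d=19/2); attach at lengths (19/4, 19/4); label the merged cluster DMNSU
final tree: (((D:25/2,(M:-22/3,N:46/3):19/2):3,S:29/2):19/4,U:19/4)
total length: 57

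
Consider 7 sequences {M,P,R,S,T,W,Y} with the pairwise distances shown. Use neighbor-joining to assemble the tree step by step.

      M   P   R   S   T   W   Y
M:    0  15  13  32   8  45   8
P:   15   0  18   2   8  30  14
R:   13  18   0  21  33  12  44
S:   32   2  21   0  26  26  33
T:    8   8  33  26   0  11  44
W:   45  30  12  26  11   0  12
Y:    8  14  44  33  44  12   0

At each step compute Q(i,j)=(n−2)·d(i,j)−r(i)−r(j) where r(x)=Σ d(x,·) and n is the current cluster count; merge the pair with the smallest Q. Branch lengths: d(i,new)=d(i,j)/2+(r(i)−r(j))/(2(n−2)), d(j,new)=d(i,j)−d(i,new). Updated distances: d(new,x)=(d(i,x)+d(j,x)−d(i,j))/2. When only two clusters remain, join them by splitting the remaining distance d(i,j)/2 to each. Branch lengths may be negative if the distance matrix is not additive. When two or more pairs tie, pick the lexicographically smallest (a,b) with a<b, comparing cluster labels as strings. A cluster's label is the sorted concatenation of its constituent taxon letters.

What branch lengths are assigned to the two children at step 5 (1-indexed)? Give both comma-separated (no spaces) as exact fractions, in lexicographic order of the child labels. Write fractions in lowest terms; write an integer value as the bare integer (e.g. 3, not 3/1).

step 1: merge (M,Y) at d=8, Q=-236; branch lengths M→3/5, Y→37/5; new cluster MY
  updated: d(MY,P)=21/2, d(MY,R)=49/2, d(MY,S)=57/2, d(MY,T)=22, d(MY,W)=49/2
step 2: merge (P,S) at d=2, Q=-164; branch lengths P→-27/8, S→43/8; new cluster PS
  updated: d(MY,PS)=37/2, d(PS,R)=37/2, d(PS,T)=16, d(PS,W)=27
step 3: merge (R,W) at d=12, Q=-253/2; branch lengths R→33/4, W→15/4; new cluster RW
  updated: d(MY,RW)=37/2, d(PS,RW)=67/4, d(RW,T)=16
step 4: merge (MY,PS) at d=37/2, Q=-293/4; branch lengths MY→179/16, PS→117/16; new cluster MPSY
  updated: d(MPSY,RW)=67/8, d(MPSY,T)=39/4
step 5: merge (MPSY,RW) at d=67/8, Q=-273/8; branch lengths MPSY→17/16, RW→117/16; new cluster MPRSWY
  updated: d(MPRSWY,T)=139/16
step 6: merge (MPRSWY,T) at d=139/16; branch lengths MPRSWY→139/32, T→139/32; new cluster MPRSTWY
final tree: ((((M:3/5,Y:37/5):179/16,(P:-27/8,S:43/8):117/16):17/16,(R:33/4,W:15/4):117/16):139/32,T:139/32)
total length: 921/16

17/16,117/16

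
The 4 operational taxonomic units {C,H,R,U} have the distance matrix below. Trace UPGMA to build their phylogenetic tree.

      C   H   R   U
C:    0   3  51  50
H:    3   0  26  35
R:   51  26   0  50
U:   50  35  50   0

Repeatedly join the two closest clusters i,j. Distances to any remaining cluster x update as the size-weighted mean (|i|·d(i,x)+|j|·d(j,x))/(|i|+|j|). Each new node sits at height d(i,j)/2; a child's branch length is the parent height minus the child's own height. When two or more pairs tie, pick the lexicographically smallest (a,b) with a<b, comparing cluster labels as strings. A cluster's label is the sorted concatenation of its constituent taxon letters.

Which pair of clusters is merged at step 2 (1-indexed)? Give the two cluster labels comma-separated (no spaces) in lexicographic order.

step 1: merge (C,H) at d=3; branch lengths C→3/2, H→3/2; new cluster CH
  updated: d(CH,R)=77/2, d(CH,U)=85/2
step 2: merge (CH,R) at d=77/2; branch lengths CH→71/4, R→77/4; new cluster CHR
  updated: d(CHR,U)=45
step 3: merge (CHR,U) at d=45; branch lengths CHR→13/4, U→45/2; new cluster CHRU
final tree: (((C:3/2,H:3/2):71/4,R:77/4):13/4,U:45/2)
total length: 263/4

CH,R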